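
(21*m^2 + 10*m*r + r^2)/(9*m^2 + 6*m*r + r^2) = (7*m + r)/(3*m + r)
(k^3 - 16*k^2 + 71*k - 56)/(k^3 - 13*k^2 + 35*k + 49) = (k^2 - 9*k + 8)/(k^2 - 6*k - 7)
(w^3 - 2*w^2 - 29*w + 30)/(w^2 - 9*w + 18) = (w^2 + 4*w - 5)/(w - 3)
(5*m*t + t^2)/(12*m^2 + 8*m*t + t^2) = t*(5*m + t)/(12*m^2 + 8*m*t + t^2)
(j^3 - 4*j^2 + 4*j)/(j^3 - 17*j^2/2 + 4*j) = 2*(j^2 - 4*j + 4)/(2*j^2 - 17*j + 8)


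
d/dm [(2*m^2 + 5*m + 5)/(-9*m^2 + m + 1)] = 47*m*(m + 2)/(81*m^4 - 18*m^3 - 17*m^2 + 2*m + 1)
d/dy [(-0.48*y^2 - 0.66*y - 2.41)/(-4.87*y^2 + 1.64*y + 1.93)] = (-4.0014*y^2 - 25.3262*y + 2.6786)/(23.7169*y^4 - 15.9736*y^3 - 16.1086*y^2 + 6.3304*y + 3.7249)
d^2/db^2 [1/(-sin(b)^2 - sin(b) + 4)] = (4*sin(b)^4 + 3*sin(b)^3 + 11*sin(b)^2 - 2*sin(b) - 10)/(sin(b)^2 + sin(b) - 4)^3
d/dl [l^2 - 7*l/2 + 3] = 2*l - 7/2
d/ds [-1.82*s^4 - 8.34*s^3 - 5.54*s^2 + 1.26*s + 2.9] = -7.28*s^3 - 25.02*s^2 - 11.08*s + 1.26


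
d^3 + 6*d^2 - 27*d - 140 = (d - 5)*(d + 4)*(d + 7)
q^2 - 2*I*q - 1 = (q - I)^2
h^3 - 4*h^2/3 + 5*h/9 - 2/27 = (h - 2/3)*(h - 1/3)^2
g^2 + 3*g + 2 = (g + 1)*(g + 2)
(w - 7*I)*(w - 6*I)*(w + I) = w^3 - 12*I*w^2 - 29*w - 42*I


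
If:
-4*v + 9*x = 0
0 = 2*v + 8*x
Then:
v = 0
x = 0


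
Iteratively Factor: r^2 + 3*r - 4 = (r + 4)*(r - 1)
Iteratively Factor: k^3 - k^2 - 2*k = (k)*(k^2 - k - 2) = k*(k - 2)*(k + 1)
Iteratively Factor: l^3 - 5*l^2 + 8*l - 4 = (l - 2)*(l^2 - 3*l + 2) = (l - 2)^2*(l - 1)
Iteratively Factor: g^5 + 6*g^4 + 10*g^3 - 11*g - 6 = (g - 1)*(g^4 + 7*g^3 + 17*g^2 + 17*g + 6) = (g - 1)*(g + 1)*(g^3 + 6*g^2 + 11*g + 6) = (g - 1)*(g + 1)^2*(g^2 + 5*g + 6) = (g - 1)*(g + 1)^2*(g + 3)*(g + 2)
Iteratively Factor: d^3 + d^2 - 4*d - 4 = (d + 1)*(d^2 - 4) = (d + 1)*(d + 2)*(d - 2)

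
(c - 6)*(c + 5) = c^2 - c - 30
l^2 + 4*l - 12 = (l - 2)*(l + 6)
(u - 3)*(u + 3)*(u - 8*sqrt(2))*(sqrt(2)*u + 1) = sqrt(2)*u^4 - 15*u^3 - 17*sqrt(2)*u^2 + 135*u + 72*sqrt(2)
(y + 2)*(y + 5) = y^2 + 7*y + 10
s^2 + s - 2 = (s - 1)*(s + 2)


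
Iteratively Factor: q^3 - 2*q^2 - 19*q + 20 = (q + 4)*(q^2 - 6*q + 5) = (q - 1)*(q + 4)*(q - 5)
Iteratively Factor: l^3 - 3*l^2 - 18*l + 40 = (l - 2)*(l^2 - l - 20) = (l - 5)*(l - 2)*(l + 4)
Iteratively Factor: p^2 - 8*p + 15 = (p - 3)*(p - 5)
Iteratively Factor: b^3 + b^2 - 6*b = (b)*(b^2 + b - 6) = b*(b + 3)*(b - 2)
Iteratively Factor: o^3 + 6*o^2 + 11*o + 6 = (o + 3)*(o^2 + 3*o + 2) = (o + 1)*(o + 3)*(o + 2)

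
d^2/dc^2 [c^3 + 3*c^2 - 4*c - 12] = 6*c + 6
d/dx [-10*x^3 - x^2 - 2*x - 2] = -30*x^2 - 2*x - 2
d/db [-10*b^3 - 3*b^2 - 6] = 6*b*(-5*b - 1)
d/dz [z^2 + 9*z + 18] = 2*z + 9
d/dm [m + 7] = 1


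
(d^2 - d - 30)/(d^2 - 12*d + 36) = (d + 5)/(d - 6)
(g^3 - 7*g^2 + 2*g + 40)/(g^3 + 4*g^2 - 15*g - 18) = (g^3 - 7*g^2 + 2*g + 40)/(g^3 + 4*g^2 - 15*g - 18)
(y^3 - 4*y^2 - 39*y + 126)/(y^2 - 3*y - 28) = (y^2 + 3*y - 18)/(y + 4)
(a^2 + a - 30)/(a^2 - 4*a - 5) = (a + 6)/(a + 1)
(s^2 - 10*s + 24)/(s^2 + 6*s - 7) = (s^2 - 10*s + 24)/(s^2 + 6*s - 7)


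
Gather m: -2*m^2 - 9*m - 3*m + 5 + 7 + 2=-2*m^2 - 12*m + 14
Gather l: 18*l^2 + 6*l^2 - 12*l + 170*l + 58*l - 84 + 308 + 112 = 24*l^2 + 216*l + 336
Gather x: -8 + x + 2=x - 6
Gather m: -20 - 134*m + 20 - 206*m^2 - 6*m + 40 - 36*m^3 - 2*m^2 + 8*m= -36*m^3 - 208*m^2 - 132*m + 40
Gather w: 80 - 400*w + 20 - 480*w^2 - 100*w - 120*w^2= -600*w^2 - 500*w + 100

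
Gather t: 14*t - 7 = 14*t - 7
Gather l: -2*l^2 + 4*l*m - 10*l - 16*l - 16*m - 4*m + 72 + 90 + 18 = -2*l^2 + l*(4*m - 26) - 20*m + 180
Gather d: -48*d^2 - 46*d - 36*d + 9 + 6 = -48*d^2 - 82*d + 15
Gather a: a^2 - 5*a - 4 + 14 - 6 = a^2 - 5*a + 4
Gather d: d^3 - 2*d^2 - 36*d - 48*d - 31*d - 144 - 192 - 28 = d^3 - 2*d^2 - 115*d - 364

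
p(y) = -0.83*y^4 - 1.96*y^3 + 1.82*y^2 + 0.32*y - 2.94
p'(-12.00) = 4846.88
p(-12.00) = -13568.70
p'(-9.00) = 1911.56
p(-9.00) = -3875.19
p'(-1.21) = -6.81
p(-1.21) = 1.03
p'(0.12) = 0.67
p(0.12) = -2.88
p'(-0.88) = -5.17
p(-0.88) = -0.97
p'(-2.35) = 2.38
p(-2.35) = 6.48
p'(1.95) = -39.56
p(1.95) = -21.93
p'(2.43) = -73.19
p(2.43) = -48.48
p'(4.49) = -402.40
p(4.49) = -479.57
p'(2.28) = -61.30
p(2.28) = -38.41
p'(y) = -3.32*y^3 - 5.88*y^2 + 3.64*y + 0.32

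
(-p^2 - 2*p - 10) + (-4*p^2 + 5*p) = -5*p^2 + 3*p - 10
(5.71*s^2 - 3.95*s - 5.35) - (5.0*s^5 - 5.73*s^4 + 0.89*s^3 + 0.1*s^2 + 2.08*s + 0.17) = -5.0*s^5 + 5.73*s^4 - 0.89*s^3 + 5.61*s^2 - 6.03*s - 5.52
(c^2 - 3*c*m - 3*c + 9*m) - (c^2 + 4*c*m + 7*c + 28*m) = -7*c*m - 10*c - 19*m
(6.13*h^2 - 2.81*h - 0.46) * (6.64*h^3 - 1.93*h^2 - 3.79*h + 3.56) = 40.7032*h^5 - 30.4893*h^4 - 20.8638*h^3 + 33.3605*h^2 - 8.2602*h - 1.6376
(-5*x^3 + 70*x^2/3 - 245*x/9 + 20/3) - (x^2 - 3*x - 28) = -5*x^3 + 67*x^2/3 - 218*x/9 + 104/3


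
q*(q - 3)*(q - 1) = q^3 - 4*q^2 + 3*q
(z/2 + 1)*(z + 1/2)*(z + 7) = z^3/2 + 19*z^2/4 + 37*z/4 + 7/2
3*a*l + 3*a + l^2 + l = (3*a + l)*(l + 1)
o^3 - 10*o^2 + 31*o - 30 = (o - 5)*(o - 3)*(o - 2)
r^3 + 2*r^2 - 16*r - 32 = (r - 4)*(r + 2)*(r + 4)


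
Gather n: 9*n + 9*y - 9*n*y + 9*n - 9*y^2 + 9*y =n*(18 - 9*y) - 9*y^2 + 18*y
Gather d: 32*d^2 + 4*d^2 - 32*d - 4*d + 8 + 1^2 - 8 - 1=36*d^2 - 36*d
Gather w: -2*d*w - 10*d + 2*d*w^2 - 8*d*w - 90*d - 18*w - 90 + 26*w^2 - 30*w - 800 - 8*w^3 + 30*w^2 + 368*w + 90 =-100*d - 8*w^3 + w^2*(2*d + 56) + w*(320 - 10*d) - 800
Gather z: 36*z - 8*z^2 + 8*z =-8*z^2 + 44*z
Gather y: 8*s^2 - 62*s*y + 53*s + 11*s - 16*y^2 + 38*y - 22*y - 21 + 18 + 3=8*s^2 + 64*s - 16*y^2 + y*(16 - 62*s)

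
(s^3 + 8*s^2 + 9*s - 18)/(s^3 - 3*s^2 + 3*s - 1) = (s^2 + 9*s + 18)/(s^2 - 2*s + 1)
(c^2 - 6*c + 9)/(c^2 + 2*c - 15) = (c - 3)/(c + 5)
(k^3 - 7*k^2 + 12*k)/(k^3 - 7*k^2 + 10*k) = (k^2 - 7*k + 12)/(k^2 - 7*k + 10)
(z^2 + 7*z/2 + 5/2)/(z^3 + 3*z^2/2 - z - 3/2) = (2*z + 5)/(2*z^2 + z - 3)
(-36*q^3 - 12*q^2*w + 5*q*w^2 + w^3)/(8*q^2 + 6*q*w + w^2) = (-18*q^2 + 3*q*w + w^2)/(4*q + w)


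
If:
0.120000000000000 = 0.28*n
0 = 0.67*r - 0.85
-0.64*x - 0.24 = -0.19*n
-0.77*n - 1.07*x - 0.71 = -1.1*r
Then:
No Solution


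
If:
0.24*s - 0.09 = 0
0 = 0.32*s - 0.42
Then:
No Solution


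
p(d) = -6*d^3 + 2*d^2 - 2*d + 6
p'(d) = -18*d^2 + 4*d - 2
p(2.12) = -46.42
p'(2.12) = -74.42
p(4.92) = -670.00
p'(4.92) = -418.04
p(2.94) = -135.07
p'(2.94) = -145.82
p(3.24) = -183.56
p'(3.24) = -178.00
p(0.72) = 3.36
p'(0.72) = -8.45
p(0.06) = 5.89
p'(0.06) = -1.82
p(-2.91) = 176.61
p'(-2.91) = -166.07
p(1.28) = -5.87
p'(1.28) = -26.37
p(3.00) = -144.00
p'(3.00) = -152.00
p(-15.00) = 20736.00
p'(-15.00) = -4112.00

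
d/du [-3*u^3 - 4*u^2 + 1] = u*(-9*u - 8)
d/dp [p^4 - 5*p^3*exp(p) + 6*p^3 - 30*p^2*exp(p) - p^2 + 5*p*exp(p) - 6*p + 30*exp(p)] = -5*p^3*exp(p) + 4*p^3 - 45*p^2*exp(p) + 18*p^2 - 55*p*exp(p) - 2*p + 35*exp(p) - 6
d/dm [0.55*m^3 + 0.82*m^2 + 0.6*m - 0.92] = 1.65*m^2 + 1.64*m + 0.6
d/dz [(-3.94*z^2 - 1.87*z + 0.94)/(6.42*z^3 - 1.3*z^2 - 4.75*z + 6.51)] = (25.2948*z^4 + 24.0108*z^3 - 1.8204*z^2 - 48.8548*z - 7.7087)/(41.2164*z^6 - 16.692*z^5 - 59.3*z^4 + 95.9384*z^3 + 5.6365*z^2 - 61.845*z + 42.3801)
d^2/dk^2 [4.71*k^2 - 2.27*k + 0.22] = 9.42000000000000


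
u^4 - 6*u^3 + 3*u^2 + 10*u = u*(u - 5)*(u - 2)*(u + 1)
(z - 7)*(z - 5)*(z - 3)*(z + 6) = z^4 - 9*z^3 - 19*z^2 + 321*z - 630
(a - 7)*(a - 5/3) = a^2 - 26*a/3 + 35/3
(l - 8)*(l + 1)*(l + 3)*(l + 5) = l^4 + l^3 - 49*l^2 - 169*l - 120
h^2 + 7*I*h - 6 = (h + I)*(h + 6*I)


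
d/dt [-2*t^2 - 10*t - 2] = -4*t - 10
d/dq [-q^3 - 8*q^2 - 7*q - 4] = -3*q^2 - 16*q - 7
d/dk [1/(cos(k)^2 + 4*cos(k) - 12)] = 2*(cos(k) + 2)*sin(k)/(cos(k)^2 + 4*cos(k) - 12)^2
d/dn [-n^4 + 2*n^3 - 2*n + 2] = -4*n^3 + 6*n^2 - 2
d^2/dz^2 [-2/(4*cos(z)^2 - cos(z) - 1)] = 2*(-64*sin(z)^4 + 49*sin(z)^2 - 14*cos(z) + 3*cos(3*z) + 25)/(4*sin(z)^2 + cos(z) - 3)^3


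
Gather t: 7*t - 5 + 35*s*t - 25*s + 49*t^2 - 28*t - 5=-25*s + 49*t^2 + t*(35*s - 21) - 10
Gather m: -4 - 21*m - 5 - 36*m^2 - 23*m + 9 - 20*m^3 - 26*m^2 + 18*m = -20*m^3 - 62*m^2 - 26*m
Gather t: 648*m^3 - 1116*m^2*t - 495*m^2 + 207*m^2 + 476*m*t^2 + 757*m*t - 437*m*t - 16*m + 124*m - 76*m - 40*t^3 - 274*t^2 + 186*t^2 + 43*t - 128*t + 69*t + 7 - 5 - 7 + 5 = 648*m^3 - 288*m^2 + 32*m - 40*t^3 + t^2*(476*m - 88) + t*(-1116*m^2 + 320*m - 16)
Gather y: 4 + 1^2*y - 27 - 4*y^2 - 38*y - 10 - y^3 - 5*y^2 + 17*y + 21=-y^3 - 9*y^2 - 20*y - 12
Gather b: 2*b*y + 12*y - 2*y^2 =2*b*y - 2*y^2 + 12*y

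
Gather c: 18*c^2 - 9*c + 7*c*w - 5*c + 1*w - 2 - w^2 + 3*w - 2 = 18*c^2 + c*(7*w - 14) - w^2 + 4*w - 4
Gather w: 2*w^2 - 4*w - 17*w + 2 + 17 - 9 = 2*w^2 - 21*w + 10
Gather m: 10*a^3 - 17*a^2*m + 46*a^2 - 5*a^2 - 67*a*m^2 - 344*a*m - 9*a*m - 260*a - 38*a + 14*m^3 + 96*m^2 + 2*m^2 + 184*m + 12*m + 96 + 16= 10*a^3 + 41*a^2 - 298*a + 14*m^3 + m^2*(98 - 67*a) + m*(-17*a^2 - 353*a + 196) + 112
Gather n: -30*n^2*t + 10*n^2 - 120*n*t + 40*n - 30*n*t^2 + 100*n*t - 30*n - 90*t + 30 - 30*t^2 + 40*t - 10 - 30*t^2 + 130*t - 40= n^2*(10 - 30*t) + n*(-30*t^2 - 20*t + 10) - 60*t^2 + 80*t - 20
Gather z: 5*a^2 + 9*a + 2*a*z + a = 5*a^2 + 2*a*z + 10*a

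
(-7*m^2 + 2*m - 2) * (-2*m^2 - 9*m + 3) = 14*m^4 + 59*m^3 - 35*m^2 + 24*m - 6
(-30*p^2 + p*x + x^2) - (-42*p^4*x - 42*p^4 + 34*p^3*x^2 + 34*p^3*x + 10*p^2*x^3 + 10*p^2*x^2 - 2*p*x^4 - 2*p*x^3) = 42*p^4*x + 42*p^4 - 34*p^3*x^2 - 34*p^3*x - 10*p^2*x^3 - 10*p^2*x^2 - 30*p^2 + 2*p*x^4 + 2*p*x^3 + p*x + x^2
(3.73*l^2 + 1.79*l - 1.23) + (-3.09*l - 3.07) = 3.73*l^2 - 1.3*l - 4.3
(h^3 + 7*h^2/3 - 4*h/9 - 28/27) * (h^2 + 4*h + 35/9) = h^5 + 19*h^4/3 + 115*h^3/9 + 169*h^2/27 - 476*h/81 - 980/243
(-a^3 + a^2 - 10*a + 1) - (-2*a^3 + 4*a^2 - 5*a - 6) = a^3 - 3*a^2 - 5*a + 7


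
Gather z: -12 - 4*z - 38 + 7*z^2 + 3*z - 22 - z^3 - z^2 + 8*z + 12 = -z^3 + 6*z^2 + 7*z - 60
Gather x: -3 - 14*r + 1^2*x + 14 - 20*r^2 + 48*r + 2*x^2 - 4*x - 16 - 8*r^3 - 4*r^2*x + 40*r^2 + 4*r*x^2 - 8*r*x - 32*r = -8*r^3 + 20*r^2 + 2*r + x^2*(4*r + 2) + x*(-4*r^2 - 8*r - 3) - 5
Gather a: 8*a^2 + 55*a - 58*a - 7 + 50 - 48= 8*a^2 - 3*a - 5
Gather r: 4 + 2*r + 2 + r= 3*r + 6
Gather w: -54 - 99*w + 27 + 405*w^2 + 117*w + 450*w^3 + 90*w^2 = 450*w^3 + 495*w^2 + 18*w - 27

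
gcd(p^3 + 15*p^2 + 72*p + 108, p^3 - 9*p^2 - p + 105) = p + 3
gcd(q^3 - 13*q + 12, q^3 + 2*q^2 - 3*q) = q - 1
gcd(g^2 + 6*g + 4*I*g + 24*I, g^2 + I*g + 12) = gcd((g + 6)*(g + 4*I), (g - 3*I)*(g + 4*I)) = g + 4*I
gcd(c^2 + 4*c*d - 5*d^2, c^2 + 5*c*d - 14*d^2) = 1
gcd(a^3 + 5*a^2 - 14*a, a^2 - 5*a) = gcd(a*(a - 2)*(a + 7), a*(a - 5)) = a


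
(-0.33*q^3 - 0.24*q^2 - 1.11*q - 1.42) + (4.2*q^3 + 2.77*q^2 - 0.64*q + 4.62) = 3.87*q^3 + 2.53*q^2 - 1.75*q + 3.2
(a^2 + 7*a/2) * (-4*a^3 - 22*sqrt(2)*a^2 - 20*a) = -4*a^5 - 22*sqrt(2)*a^4 - 14*a^4 - 77*sqrt(2)*a^3 - 20*a^3 - 70*a^2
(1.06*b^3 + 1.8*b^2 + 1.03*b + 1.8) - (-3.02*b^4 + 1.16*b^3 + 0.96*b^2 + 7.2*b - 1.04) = 3.02*b^4 - 0.0999999999999999*b^3 + 0.84*b^2 - 6.17*b + 2.84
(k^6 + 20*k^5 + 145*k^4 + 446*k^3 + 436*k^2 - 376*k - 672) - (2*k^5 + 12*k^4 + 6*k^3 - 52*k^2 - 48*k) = k^6 + 18*k^5 + 133*k^4 + 440*k^3 + 488*k^2 - 328*k - 672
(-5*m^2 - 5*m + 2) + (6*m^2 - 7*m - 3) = m^2 - 12*m - 1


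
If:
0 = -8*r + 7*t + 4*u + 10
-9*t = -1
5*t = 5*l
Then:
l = 1/9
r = u/2 + 97/72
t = 1/9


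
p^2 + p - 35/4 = (p - 5/2)*(p + 7/2)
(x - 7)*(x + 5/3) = x^2 - 16*x/3 - 35/3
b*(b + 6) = b^2 + 6*b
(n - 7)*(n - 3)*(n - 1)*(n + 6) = n^4 - 5*n^3 - 35*n^2 + 165*n - 126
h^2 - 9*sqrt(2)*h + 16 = (h - 8*sqrt(2))*(h - sqrt(2))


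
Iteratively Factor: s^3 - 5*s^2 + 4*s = (s - 4)*(s^2 - s) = (s - 4)*(s - 1)*(s)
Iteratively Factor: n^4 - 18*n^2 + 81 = (n - 3)*(n^3 + 3*n^2 - 9*n - 27) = (n - 3)*(n + 3)*(n^2 - 9) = (n - 3)^2*(n + 3)*(n + 3)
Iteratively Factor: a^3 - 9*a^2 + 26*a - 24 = (a - 3)*(a^2 - 6*a + 8) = (a - 4)*(a - 3)*(a - 2)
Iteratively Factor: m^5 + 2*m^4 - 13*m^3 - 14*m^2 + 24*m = (m - 3)*(m^4 + 5*m^3 + 2*m^2 - 8*m) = (m - 3)*(m - 1)*(m^3 + 6*m^2 + 8*m) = (m - 3)*(m - 1)*(m + 4)*(m^2 + 2*m) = (m - 3)*(m - 1)*(m + 2)*(m + 4)*(m)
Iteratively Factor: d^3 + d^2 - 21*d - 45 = (d - 5)*(d^2 + 6*d + 9) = (d - 5)*(d + 3)*(d + 3)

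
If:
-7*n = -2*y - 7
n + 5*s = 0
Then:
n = 2*y/7 + 1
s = -2*y/35 - 1/5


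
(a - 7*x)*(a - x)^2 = a^3 - 9*a^2*x + 15*a*x^2 - 7*x^3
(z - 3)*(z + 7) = z^2 + 4*z - 21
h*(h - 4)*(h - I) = h^3 - 4*h^2 - I*h^2 + 4*I*h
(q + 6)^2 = q^2 + 12*q + 36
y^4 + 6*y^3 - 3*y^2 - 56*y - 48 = (y - 3)*(y + 1)*(y + 4)^2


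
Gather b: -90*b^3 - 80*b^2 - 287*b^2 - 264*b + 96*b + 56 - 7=-90*b^3 - 367*b^2 - 168*b + 49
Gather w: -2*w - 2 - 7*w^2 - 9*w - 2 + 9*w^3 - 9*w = 9*w^3 - 7*w^2 - 20*w - 4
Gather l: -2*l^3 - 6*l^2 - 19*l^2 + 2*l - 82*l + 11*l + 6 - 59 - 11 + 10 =-2*l^3 - 25*l^2 - 69*l - 54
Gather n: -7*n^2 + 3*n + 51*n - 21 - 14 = -7*n^2 + 54*n - 35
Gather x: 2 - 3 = -1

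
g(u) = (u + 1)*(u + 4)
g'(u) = 2*u + 5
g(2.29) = 20.69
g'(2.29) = 9.58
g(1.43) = 13.19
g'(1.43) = 7.86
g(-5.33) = 5.76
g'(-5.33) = -5.66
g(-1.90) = -1.89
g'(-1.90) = 1.20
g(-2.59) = -2.24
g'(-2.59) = -0.18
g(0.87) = 9.11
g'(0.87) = 6.74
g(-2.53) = -2.25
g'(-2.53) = -0.06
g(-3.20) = -1.76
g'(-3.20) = -1.40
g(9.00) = 130.00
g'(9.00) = 23.00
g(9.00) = 130.00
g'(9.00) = 23.00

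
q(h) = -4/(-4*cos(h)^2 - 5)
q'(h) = 32*sin(h)*cos(h)/(-4*cos(h)^2 - 5)^2 = 32*sin(h)*cos(h)/(4*cos(h)^2 + 5)^2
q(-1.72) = 0.79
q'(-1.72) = 0.18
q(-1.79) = 0.77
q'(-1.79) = 0.25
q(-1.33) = 0.77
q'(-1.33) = -0.27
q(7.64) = 0.77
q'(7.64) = 0.25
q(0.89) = 0.61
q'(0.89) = 0.36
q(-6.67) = 0.47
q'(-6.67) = -0.16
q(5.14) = 0.70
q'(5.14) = -0.37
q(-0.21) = 0.45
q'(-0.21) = -0.08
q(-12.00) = 0.51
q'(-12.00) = 0.24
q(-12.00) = 0.51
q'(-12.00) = 0.24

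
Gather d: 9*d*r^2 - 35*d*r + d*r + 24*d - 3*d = d*(9*r^2 - 34*r + 21)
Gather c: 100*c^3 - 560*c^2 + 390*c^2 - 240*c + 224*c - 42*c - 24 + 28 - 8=100*c^3 - 170*c^2 - 58*c - 4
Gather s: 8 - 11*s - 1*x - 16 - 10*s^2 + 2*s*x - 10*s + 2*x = -10*s^2 + s*(2*x - 21) + x - 8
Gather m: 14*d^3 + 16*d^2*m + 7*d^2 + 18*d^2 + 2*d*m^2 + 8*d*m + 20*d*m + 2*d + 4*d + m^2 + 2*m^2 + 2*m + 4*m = 14*d^3 + 25*d^2 + 6*d + m^2*(2*d + 3) + m*(16*d^2 + 28*d + 6)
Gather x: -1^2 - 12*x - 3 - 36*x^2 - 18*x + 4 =-36*x^2 - 30*x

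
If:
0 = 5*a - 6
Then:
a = 6/5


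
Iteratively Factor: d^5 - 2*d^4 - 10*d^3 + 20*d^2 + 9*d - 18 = (d + 1)*(d^4 - 3*d^3 - 7*d^2 + 27*d - 18) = (d + 1)*(d + 3)*(d^3 - 6*d^2 + 11*d - 6) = (d - 1)*(d + 1)*(d + 3)*(d^2 - 5*d + 6) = (d - 2)*(d - 1)*(d + 1)*(d + 3)*(d - 3)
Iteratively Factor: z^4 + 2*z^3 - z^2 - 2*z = (z - 1)*(z^3 + 3*z^2 + 2*z) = (z - 1)*(z + 1)*(z^2 + 2*z) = (z - 1)*(z + 1)*(z + 2)*(z)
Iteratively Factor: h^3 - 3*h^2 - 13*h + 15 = (h + 3)*(h^2 - 6*h + 5) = (h - 5)*(h + 3)*(h - 1)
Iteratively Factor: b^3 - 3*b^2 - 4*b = (b)*(b^2 - 3*b - 4) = b*(b + 1)*(b - 4)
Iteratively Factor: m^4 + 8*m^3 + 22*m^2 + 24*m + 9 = (m + 3)*(m^3 + 5*m^2 + 7*m + 3) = (m + 1)*(m + 3)*(m^2 + 4*m + 3) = (m + 1)^2*(m + 3)*(m + 3)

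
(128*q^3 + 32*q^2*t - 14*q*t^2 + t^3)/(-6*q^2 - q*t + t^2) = (-64*q^2 + 16*q*t - t^2)/(3*q - t)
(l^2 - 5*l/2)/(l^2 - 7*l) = (l - 5/2)/(l - 7)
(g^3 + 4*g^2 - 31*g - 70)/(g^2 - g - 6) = (g^2 + 2*g - 35)/(g - 3)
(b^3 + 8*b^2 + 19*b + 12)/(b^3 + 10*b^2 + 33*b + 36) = (b + 1)/(b + 3)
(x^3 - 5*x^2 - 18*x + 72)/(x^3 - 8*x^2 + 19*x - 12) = (x^2 - 2*x - 24)/(x^2 - 5*x + 4)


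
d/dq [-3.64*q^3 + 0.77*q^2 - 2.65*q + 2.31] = -10.92*q^2 + 1.54*q - 2.65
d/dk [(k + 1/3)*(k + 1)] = 2*k + 4/3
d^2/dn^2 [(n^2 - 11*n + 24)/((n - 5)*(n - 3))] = -6/(n^3 - 15*n^2 + 75*n - 125)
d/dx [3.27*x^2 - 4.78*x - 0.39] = 6.54*x - 4.78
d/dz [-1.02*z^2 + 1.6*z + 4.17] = 1.6 - 2.04*z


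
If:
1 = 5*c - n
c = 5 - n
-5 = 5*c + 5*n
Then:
No Solution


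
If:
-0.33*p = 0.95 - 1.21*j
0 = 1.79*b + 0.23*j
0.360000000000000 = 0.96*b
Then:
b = 0.38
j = -2.92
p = -13.58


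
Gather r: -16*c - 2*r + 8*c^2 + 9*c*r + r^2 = 8*c^2 - 16*c + r^2 + r*(9*c - 2)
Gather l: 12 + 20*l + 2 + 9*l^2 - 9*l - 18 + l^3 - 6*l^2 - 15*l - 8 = l^3 + 3*l^2 - 4*l - 12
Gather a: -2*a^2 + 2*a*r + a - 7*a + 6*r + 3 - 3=-2*a^2 + a*(2*r - 6) + 6*r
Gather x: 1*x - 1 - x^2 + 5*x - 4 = -x^2 + 6*x - 5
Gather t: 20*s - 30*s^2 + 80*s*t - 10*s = -30*s^2 + 80*s*t + 10*s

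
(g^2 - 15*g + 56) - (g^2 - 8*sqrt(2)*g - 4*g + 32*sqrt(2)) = -11*g + 8*sqrt(2)*g - 32*sqrt(2) + 56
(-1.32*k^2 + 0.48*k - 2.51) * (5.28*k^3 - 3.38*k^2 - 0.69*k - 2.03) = -6.9696*k^5 + 6.996*k^4 - 13.9644*k^3 + 10.8322*k^2 + 0.7575*k + 5.0953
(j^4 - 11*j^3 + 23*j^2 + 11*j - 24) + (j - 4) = j^4 - 11*j^3 + 23*j^2 + 12*j - 28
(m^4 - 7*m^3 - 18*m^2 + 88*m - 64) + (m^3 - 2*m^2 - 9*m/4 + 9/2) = m^4 - 6*m^3 - 20*m^2 + 343*m/4 - 119/2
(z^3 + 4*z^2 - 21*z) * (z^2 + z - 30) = z^5 + 5*z^4 - 47*z^3 - 141*z^2 + 630*z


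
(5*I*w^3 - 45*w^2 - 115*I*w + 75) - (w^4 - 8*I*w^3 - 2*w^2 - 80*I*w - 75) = -w^4 + 13*I*w^3 - 43*w^2 - 35*I*w + 150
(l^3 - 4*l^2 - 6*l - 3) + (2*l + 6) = l^3 - 4*l^2 - 4*l + 3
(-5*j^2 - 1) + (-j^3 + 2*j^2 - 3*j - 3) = -j^3 - 3*j^2 - 3*j - 4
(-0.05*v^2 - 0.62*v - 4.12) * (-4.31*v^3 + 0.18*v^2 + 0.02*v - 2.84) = 0.2155*v^5 + 2.6632*v^4 + 17.6446*v^3 - 0.612*v^2 + 1.6784*v + 11.7008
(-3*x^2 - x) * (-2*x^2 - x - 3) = 6*x^4 + 5*x^3 + 10*x^2 + 3*x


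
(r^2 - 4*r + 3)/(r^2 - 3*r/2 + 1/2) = 2*(r - 3)/(2*r - 1)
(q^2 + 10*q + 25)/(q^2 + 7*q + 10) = (q + 5)/(q + 2)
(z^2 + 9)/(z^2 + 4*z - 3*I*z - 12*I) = (z + 3*I)/(z + 4)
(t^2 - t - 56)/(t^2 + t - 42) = (t - 8)/(t - 6)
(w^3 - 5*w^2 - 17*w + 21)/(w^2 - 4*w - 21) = w - 1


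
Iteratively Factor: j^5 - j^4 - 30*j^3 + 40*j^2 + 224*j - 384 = (j - 4)*(j^4 + 3*j^3 - 18*j^2 - 32*j + 96) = (j - 4)*(j + 4)*(j^3 - j^2 - 14*j + 24) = (j - 4)*(j - 3)*(j + 4)*(j^2 + 2*j - 8) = (j - 4)*(j - 3)*(j - 2)*(j + 4)*(j + 4)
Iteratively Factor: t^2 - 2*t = (t)*(t - 2)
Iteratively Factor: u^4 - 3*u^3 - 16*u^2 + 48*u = (u + 4)*(u^3 - 7*u^2 + 12*u) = u*(u + 4)*(u^2 - 7*u + 12) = u*(u - 3)*(u + 4)*(u - 4)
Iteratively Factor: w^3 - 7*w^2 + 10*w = (w - 5)*(w^2 - 2*w) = (w - 5)*(w - 2)*(w)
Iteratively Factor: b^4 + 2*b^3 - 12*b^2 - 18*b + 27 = (b + 3)*(b^3 - b^2 - 9*b + 9) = (b + 3)^2*(b^2 - 4*b + 3) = (b - 3)*(b + 3)^2*(b - 1)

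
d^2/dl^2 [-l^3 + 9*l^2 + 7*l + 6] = 18 - 6*l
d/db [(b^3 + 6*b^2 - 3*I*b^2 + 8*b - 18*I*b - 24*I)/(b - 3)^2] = (b^3 - 9*b^2 + b*(-44 + 36*I) - 24 + 102*I)/(b^3 - 9*b^2 + 27*b - 27)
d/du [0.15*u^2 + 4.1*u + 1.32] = 0.3*u + 4.1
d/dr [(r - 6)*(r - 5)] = 2*r - 11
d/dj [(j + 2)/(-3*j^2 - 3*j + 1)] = (3*j^2 + 12*j + 7)/(9*j^4 + 18*j^3 + 3*j^2 - 6*j + 1)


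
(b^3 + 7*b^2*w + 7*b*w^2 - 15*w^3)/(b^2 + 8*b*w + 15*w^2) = b - w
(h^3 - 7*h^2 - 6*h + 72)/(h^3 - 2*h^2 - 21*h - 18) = (h - 4)/(h + 1)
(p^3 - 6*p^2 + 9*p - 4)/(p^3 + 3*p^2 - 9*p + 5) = (p - 4)/(p + 5)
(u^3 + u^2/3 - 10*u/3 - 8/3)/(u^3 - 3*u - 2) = (u + 4/3)/(u + 1)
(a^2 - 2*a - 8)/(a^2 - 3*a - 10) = (a - 4)/(a - 5)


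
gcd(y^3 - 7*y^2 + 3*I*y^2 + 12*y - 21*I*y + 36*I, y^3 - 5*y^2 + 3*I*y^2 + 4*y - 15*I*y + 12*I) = y^2 + y*(-4 + 3*I) - 12*I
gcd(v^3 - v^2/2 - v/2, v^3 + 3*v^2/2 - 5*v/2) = v^2 - v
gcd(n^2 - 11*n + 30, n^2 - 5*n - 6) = n - 6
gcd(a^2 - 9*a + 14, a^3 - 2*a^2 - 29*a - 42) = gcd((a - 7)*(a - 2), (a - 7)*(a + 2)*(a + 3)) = a - 7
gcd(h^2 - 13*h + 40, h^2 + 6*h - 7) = 1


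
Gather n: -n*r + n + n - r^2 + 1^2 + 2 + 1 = n*(2 - r) - r^2 + 4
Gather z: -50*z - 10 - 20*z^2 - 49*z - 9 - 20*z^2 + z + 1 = -40*z^2 - 98*z - 18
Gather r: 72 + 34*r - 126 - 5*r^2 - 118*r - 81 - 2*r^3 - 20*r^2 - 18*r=-2*r^3 - 25*r^2 - 102*r - 135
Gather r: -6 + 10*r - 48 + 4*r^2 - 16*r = 4*r^2 - 6*r - 54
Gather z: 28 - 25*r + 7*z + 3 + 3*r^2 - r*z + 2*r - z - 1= 3*r^2 - 23*r + z*(6 - r) + 30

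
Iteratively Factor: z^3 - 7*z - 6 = (z + 2)*(z^2 - 2*z - 3) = (z - 3)*(z + 2)*(z + 1)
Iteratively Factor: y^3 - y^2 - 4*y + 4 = (y - 2)*(y^2 + y - 2) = (y - 2)*(y - 1)*(y + 2)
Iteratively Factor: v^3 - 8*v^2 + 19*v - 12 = (v - 4)*(v^2 - 4*v + 3) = (v - 4)*(v - 1)*(v - 3)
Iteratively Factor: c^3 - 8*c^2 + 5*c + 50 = (c + 2)*(c^2 - 10*c + 25) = (c - 5)*(c + 2)*(c - 5)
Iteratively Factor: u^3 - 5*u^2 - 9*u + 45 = (u + 3)*(u^2 - 8*u + 15) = (u - 3)*(u + 3)*(u - 5)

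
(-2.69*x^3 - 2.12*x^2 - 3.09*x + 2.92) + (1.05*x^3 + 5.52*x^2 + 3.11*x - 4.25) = -1.64*x^3 + 3.4*x^2 + 0.02*x - 1.33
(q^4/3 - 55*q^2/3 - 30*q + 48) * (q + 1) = q^5/3 + q^4/3 - 55*q^3/3 - 145*q^2/3 + 18*q + 48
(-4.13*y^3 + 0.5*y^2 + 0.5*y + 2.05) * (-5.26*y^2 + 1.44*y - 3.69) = 21.7238*y^5 - 8.5772*y^4 + 13.3297*y^3 - 11.908*y^2 + 1.107*y - 7.5645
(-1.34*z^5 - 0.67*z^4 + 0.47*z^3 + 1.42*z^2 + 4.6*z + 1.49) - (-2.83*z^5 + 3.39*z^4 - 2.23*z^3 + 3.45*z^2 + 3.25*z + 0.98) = 1.49*z^5 - 4.06*z^4 + 2.7*z^3 - 2.03*z^2 + 1.35*z + 0.51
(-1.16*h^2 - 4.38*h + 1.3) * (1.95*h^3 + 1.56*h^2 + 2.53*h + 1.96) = -2.262*h^5 - 10.3506*h^4 - 7.2326*h^3 - 11.327*h^2 - 5.2958*h + 2.548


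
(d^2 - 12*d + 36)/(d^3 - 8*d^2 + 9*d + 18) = (d - 6)/(d^2 - 2*d - 3)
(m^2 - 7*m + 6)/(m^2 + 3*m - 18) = (m^2 - 7*m + 6)/(m^2 + 3*m - 18)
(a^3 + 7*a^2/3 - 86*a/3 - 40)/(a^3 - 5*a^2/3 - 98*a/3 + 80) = (3*a + 4)/(3*a - 8)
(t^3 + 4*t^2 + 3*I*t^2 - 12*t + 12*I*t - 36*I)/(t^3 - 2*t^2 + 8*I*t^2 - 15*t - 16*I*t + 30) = (t + 6)/(t + 5*I)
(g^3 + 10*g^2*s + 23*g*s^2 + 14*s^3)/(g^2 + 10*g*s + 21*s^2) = (g^2 + 3*g*s + 2*s^2)/(g + 3*s)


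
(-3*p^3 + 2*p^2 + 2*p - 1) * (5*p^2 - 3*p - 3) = -15*p^5 + 19*p^4 + 13*p^3 - 17*p^2 - 3*p + 3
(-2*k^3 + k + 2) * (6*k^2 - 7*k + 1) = -12*k^5 + 14*k^4 + 4*k^3 + 5*k^2 - 13*k + 2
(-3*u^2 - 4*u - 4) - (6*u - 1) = -3*u^2 - 10*u - 3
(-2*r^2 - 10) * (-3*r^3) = 6*r^5 + 30*r^3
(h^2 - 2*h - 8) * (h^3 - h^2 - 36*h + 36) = h^5 - 3*h^4 - 42*h^3 + 116*h^2 + 216*h - 288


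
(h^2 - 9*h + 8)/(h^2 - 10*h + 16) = (h - 1)/(h - 2)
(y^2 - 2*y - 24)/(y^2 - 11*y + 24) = (y^2 - 2*y - 24)/(y^2 - 11*y + 24)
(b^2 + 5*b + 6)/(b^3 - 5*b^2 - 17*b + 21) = (b + 2)/(b^2 - 8*b + 7)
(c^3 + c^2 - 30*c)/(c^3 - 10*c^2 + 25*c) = (c + 6)/(c - 5)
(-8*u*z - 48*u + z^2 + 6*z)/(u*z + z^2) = (-8*u*z - 48*u + z^2 + 6*z)/(z*(u + z))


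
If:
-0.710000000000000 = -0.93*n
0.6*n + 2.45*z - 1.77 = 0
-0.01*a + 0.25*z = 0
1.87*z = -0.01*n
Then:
No Solution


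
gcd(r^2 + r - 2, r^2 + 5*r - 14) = 1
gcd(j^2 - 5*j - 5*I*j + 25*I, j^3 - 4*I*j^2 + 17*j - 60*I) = j - 5*I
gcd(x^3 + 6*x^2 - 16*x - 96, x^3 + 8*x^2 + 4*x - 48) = x^2 + 10*x + 24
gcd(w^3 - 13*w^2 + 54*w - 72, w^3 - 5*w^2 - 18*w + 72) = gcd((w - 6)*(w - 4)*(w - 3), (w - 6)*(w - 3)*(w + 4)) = w^2 - 9*w + 18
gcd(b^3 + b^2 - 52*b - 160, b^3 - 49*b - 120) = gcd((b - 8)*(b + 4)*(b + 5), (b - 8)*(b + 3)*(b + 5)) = b^2 - 3*b - 40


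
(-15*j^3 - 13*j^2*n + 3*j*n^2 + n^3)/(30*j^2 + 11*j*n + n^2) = (-3*j^2 - 2*j*n + n^2)/(6*j + n)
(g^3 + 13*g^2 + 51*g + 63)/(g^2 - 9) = (g^2 + 10*g + 21)/(g - 3)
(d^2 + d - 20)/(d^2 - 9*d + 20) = (d + 5)/(d - 5)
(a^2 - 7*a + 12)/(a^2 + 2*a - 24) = (a - 3)/(a + 6)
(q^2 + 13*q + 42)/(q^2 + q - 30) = (q + 7)/(q - 5)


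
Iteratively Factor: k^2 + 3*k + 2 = (k + 2)*(k + 1)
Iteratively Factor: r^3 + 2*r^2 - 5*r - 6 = (r - 2)*(r^2 + 4*r + 3) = (r - 2)*(r + 3)*(r + 1)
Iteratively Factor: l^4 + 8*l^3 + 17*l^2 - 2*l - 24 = (l + 4)*(l^3 + 4*l^2 + l - 6) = (l - 1)*(l + 4)*(l^2 + 5*l + 6) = (l - 1)*(l + 3)*(l + 4)*(l + 2)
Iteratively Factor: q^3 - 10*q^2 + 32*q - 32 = (q - 2)*(q^2 - 8*q + 16) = (q - 4)*(q - 2)*(q - 4)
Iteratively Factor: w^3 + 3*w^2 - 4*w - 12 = (w - 2)*(w^2 + 5*w + 6) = (w - 2)*(w + 2)*(w + 3)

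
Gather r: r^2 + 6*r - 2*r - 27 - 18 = r^2 + 4*r - 45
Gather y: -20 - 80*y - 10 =-80*y - 30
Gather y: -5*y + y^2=y^2 - 5*y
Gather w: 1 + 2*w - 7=2*w - 6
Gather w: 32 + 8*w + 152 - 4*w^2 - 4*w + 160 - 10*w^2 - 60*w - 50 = -14*w^2 - 56*w + 294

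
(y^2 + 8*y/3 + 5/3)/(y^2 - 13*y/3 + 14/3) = (3*y^2 + 8*y + 5)/(3*y^2 - 13*y + 14)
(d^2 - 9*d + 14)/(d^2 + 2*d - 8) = (d - 7)/(d + 4)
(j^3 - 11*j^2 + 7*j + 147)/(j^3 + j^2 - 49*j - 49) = (j^2 - 4*j - 21)/(j^2 + 8*j + 7)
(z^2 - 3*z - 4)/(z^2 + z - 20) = (z + 1)/(z + 5)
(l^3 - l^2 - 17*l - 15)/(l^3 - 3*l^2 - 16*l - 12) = (l^2 - 2*l - 15)/(l^2 - 4*l - 12)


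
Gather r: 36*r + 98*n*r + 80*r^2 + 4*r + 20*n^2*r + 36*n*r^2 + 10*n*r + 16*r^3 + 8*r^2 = 16*r^3 + r^2*(36*n + 88) + r*(20*n^2 + 108*n + 40)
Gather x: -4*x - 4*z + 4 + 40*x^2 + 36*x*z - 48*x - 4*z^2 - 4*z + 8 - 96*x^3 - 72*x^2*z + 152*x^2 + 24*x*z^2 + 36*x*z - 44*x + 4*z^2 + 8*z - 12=-96*x^3 + x^2*(192 - 72*z) + x*(24*z^2 + 72*z - 96)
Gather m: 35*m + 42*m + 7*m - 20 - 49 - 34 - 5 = 84*m - 108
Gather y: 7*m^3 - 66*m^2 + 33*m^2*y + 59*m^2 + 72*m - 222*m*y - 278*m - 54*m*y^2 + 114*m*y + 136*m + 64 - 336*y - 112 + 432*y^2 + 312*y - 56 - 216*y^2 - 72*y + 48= 7*m^3 - 7*m^2 - 70*m + y^2*(216 - 54*m) + y*(33*m^2 - 108*m - 96) - 56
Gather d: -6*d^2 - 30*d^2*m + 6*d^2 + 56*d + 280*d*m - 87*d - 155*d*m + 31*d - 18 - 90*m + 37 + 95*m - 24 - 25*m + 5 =-30*d^2*m + 125*d*m - 20*m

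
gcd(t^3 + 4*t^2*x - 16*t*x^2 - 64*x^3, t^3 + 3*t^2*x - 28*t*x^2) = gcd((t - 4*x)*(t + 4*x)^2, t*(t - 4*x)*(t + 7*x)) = -t + 4*x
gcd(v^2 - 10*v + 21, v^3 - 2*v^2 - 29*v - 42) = v - 7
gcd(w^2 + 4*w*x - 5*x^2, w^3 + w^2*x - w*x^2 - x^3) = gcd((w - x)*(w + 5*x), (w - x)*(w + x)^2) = -w + x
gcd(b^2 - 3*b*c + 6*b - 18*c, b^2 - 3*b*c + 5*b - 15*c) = b - 3*c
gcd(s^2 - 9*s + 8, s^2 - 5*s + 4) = s - 1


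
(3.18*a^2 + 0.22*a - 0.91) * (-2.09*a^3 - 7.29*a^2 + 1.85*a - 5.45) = -6.6462*a^5 - 23.642*a^4 + 6.1811*a^3 - 10.2901*a^2 - 2.8825*a + 4.9595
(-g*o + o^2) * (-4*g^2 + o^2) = 4*g^3*o - 4*g^2*o^2 - g*o^3 + o^4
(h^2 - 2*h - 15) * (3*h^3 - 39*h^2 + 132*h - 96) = 3*h^5 - 45*h^4 + 165*h^3 + 225*h^2 - 1788*h + 1440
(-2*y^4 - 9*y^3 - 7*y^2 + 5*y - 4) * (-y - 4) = 2*y^5 + 17*y^4 + 43*y^3 + 23*y^2 - 16*y + 16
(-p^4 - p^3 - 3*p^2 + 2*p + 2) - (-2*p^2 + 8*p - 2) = -p^4 - p^3 - p^2 - 6*p + 4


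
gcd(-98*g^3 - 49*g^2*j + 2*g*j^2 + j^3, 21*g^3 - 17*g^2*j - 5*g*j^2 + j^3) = 7*g - j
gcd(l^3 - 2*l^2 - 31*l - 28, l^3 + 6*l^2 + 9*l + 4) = l^2 + 5*l + 4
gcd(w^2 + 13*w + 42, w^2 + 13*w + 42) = w^2 + 13*w + 42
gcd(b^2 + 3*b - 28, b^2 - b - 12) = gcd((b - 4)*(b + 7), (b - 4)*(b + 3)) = b - 4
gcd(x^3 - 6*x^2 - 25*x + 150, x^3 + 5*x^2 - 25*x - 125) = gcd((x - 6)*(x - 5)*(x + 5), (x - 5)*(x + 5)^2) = x^2 - 25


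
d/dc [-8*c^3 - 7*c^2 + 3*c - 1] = -24*c^2 - 14*c + 3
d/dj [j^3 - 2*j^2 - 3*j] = 3*j^2 - 4*j - 3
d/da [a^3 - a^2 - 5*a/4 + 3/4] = 3*a^2 - 2*a - 5/4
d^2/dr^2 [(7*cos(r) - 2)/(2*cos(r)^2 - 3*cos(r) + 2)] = (252*sin(r)^4*cos(r) + 10*sin(r)^4 - 124*sin(r)^2 - 43*cos(r) + 9*cos(3*r) - 14*cos(5*r) + 50)/(2*sin(r)^2 + 3*cos(r) - 4)^3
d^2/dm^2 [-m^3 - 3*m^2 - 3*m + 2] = -6*m - 6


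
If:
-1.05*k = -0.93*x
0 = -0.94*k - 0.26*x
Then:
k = 0.00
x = 0.00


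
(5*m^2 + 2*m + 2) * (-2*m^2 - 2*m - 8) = -10*m^4 - 14*m^3 - 48*m^2 - 20*m - 16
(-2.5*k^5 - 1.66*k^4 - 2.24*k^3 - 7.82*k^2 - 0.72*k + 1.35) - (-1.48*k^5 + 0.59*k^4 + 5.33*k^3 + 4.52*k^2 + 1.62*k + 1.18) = -1.02*k^5 - 2.25*k^4 - 7.57*k^3 - 12.34*k^2 - 2.34*k + 0.17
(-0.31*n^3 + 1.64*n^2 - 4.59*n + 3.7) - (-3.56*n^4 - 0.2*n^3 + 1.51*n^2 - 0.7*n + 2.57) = 3.56*n^4 - 0.11*n^3 + 0.13*n^2 - 3.89*n + 1.13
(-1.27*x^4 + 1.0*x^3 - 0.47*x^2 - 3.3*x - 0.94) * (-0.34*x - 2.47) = 0.4318*x^5 + 2.7969*x^4 - 2.3102*x^3 + 2.2829*x^2 + 8.4706*x + 2.3218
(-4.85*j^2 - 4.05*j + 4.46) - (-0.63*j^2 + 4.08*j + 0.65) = -4.22*j^2 - 8.13*j + 3.81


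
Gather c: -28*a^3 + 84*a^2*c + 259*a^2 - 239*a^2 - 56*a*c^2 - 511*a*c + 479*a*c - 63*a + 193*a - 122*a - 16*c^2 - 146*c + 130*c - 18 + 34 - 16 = -28*a^3 + 20*a^2 + 8*a + c^2*(-56*a - 16) + c*(84*a^2 - 32*a - 16)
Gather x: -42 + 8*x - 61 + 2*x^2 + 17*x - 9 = 2*x^2 + 25*x - 112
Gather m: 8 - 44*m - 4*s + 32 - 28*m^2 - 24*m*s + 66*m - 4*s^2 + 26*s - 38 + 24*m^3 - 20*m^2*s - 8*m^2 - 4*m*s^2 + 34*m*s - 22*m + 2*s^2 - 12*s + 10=24*m^3 + m^2*(-20*s - 36) + m*(-4*s^2 + 10*s) - 2*s^2 + 10*s + 12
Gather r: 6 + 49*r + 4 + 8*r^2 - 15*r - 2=8*r^2 + 34*r + 8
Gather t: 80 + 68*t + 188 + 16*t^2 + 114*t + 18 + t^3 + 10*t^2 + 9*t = t^3 + 26*t^2 + 191*t + 286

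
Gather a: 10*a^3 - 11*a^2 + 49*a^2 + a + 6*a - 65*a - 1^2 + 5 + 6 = 10*a^3 + 38*a^2 - 58*a + 10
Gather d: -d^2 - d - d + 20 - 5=-d^2 - 2*d + 15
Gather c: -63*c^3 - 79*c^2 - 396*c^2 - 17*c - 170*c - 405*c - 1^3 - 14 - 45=-63*c^3 - 475*c^2 - 592*c - 60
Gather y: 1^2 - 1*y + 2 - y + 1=4 - 2*y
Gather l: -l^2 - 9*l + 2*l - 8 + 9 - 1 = -l^2 - 7*l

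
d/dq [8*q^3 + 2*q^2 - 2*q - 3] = 24*q^2 + 4*q - 2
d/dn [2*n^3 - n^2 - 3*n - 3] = 6*n^2 - 2*n - 3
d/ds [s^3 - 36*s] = 3*s^2 - 36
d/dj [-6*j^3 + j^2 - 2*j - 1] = -18*j^2 + 2*j - 2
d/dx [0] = 0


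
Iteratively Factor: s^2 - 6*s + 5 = (s - 1)*(s - 5)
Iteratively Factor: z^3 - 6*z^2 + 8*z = (z - 4)*(z^2 - 2*z) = (z - 4)*(z - 2)*(z)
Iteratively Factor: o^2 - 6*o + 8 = (o - 4)*(o - 2)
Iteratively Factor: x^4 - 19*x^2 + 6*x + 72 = (x - 3)*(x^3 + 3*x^2 - 10*x - 24) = (x - 3)^2*(x^2 + 6*x + 8) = (x - 3)^2*(x + 4)*(x + 2)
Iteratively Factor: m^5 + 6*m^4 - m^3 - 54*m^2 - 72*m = (m)*(m^4 + 6*m^3 - m^2 - 54*m - 72) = m*(m + 4)*(m^3 + 2*m^2 - 9*m - 18) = m*(m - 3)*(m + 4)*(m^2 + 5*m + 6) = m*(m - 3)*(m + 3)*(m + 4)*(m + 2)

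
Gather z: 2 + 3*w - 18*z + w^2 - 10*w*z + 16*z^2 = w^2 + 3*w + 16*z^2 + z*(-10*w - 18) + 2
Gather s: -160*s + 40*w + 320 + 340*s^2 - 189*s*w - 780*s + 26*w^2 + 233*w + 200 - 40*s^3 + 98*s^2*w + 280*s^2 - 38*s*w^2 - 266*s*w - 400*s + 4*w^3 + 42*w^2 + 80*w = -40*s^3 + s^2*(98*w + 620) + s*(-38*w^2 - 455*w - 1340) + 4*w^3 + 68*w^2 + 353*w + 520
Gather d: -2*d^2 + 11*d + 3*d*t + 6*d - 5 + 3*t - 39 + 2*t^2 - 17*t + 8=-2*d^2 + d*(3*t + 17) + 2*t^2 - 14*t - 36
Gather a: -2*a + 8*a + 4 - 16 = 6*a - 12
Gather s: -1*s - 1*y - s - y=-2*s - 2*y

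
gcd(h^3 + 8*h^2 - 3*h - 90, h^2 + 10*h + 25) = h + 5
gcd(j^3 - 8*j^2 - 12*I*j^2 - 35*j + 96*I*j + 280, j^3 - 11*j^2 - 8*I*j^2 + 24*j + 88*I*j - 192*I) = j - 8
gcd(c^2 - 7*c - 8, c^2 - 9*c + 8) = c - 8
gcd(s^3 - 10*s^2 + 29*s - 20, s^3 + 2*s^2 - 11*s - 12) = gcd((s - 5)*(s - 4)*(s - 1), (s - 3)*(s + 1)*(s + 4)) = 1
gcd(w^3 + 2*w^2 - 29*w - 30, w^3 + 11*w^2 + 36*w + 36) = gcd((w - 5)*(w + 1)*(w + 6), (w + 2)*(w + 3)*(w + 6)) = w + 6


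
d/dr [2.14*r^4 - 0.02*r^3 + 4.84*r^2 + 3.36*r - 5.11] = 8.56*r^3 - 0.06*r^2 + 9.68*r + 3.36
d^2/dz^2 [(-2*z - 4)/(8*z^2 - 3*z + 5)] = 4*(-(z + 2)*(16*z - 3)^2 + (24*z + 13)*(8*z^2 - 3*z + 5))/(8*z^2 - 3*z + 5)^3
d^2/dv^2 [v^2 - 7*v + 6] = 2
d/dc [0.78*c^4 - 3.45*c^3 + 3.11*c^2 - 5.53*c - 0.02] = 3.12*c^3 - 10.35*c^2 + 6.22*c - 5.53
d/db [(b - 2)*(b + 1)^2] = 3*b^2 - 3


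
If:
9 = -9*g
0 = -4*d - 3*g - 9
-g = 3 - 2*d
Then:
No Solution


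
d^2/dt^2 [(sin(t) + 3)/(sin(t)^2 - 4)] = (-9*sin(t)^5 - 12*sin(t)^4 - 30*sin(t)^2 - 7*sin(t)/2 + 3*sin(3*t) + sin(5*t)/2 + 24)/((sin(t) - 2)^3*(sin(t) + 2)^3)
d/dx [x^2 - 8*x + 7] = 2*x - 8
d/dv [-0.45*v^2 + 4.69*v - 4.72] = 4.69 - 0.9*v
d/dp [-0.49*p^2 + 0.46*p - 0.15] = 0.46 - 0.98*p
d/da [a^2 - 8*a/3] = 2*a - 8/3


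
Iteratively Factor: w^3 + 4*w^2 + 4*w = (w)*(w^2 + 4*w + 4) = w*(w + 2)*(w + 2)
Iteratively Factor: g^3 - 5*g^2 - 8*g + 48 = (g - 4)*(g^2 - g - 12) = (g - 4)*(g + 3)*(g - 4)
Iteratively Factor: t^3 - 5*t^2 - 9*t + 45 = (t - 5)*(t^2 - 9) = (t - 5)*(t - 3)*(t + 3)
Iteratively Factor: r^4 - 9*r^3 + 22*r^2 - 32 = (r - 2)*(r^3 - 7*r^2 + 8*r + 16) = (r - 4)*(r - 2)*(r^2 - 3*r - 4) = (r - 4)*(r - 2)*(r + 1)*(r - 4)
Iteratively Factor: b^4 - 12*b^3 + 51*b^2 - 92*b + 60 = (b - 3)*(b^3 - 9*b^2 + 24*b - 20) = (b - 5)*(b - 3)*(b^2 - 4*b + 4) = (b - 5)*(b - 3)*(b - 2)*(b - 2)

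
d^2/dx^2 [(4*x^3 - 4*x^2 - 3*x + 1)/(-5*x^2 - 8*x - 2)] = 86*(-7*x^3 - 9*x^2 - 6*x - 2)/(125*x^6 + 600*x^5 + 1110*x^4 + 992*x^3 + 444*x^2 + 96*x + 8)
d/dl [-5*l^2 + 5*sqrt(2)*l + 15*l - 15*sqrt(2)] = -10*l + 5*sqrt(2) + 15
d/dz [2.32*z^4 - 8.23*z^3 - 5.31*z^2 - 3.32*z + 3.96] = 9.28*z^3 - 24.69*z^2 - 10.62*z - 3.32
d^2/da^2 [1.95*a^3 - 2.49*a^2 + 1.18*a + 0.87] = 11.7*a - 4.98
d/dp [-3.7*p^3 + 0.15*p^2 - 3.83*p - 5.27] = -11.1*p^2 + 0.3*p - 3.83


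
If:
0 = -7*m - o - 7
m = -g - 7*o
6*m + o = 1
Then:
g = -335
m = -8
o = 49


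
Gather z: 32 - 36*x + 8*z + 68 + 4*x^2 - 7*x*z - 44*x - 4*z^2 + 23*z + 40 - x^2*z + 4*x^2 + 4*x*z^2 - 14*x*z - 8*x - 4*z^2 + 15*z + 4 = 8*x^2 - 88*x + z^2*(4*x - 8) + z*(-x^2 - 21*x + 46) + 144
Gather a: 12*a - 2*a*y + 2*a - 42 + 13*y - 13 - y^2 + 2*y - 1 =a*(14 - 2*y) - y^2 + 15*y - 56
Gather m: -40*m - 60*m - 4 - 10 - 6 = -100*m - 20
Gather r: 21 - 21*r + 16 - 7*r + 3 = 40 - 28*r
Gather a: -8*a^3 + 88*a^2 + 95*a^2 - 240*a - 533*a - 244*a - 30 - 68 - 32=-8*a^3 + 183*a^2 - 1017*a - 130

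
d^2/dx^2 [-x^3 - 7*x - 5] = -6*x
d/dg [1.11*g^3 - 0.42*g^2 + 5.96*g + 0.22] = 3.33*g^2 - 0.84*g + 5.96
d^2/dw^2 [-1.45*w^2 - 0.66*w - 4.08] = -2.90000000000000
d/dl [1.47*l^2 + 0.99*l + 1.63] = 2.94*l + 0.99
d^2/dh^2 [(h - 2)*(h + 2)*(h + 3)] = 6*h + 6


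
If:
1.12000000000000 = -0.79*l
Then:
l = -1.42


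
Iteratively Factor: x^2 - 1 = (x - 1)*(x + 1)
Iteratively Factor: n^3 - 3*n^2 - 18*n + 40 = (n + 4)*(n^2 - 7*n + 10) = (n - 2)*(n + 4)*(n - 5)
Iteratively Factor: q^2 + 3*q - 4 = (q - 1)*(q + 4)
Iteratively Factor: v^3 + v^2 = (v)*(v^2 + v) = v^2*(v + 1)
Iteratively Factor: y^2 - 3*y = (y)*(y - 3)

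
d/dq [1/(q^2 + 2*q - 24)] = 2*(-q - 1)/(q^2 + 2*q - 24)^2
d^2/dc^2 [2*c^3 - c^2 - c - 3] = 12*c - 2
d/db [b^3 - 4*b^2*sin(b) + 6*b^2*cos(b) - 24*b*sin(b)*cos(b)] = -6*b^2*sin(b) - 4*b^2*cos(b) + 3*b^2 - 8*b*sin(b) + 12*b*cos(b) - 24*b*cos(2*b) - 12*sin(2*b)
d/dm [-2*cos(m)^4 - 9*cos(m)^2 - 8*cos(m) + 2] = 2*(12*cos(m) + cos(3*m) + 4)*sin(m)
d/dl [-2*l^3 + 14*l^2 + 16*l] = -6*l^2 + 28*l + 16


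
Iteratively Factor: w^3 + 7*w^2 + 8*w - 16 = (w - 1)*(w^2 + 8*w + 16) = (w - 1)*(w + 4)*(w + 4)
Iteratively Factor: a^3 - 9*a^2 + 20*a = (a - 4)*(a^2 - 5*a) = a*(a - 4)*(a - 5)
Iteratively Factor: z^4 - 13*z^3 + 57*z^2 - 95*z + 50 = (z - 5)*(z^3 - 8*z^2 + 17*z - 10) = (z - 5)*(z - 1)*(z^2 - 7*z + 10) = (z - 5)^2*(z - 1)*(z - 2)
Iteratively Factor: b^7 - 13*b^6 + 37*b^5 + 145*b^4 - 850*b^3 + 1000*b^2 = (b - 2)*(b^6 - 11*b^5 + 15*b^4 + 175*b^3 - 500*b^2) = (b - 5)*(b - 2)*(b^5 - 6*b^4 - 15*b^3 + 100*b^2) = b*(b - 5)*(b - 2)*(b^4 - 6*b^3 - 15*b^2 + 100*b) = b*(b - 5)*(b - 2)*(b + 4)*(b^3 - 10*b^2 + 25*b) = b*(b - 5)^2*(b - 2)*(b + 4)*(b^2 - 5*b) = b*(b - 5)^3*(b - 2)*(b + 4)*(b)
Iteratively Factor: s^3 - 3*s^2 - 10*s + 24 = (s - 2)*(s^2 - s - 12) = (s - 4)*(s - 2)*(s + 3)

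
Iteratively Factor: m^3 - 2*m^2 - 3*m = (m + 1)*(m^2 - 3*m) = (m - 3)*(m + 1)*(m)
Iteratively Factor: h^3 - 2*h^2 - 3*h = (h - 3)*(h^2 + h) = (h - 3)*(h + 1)*(h)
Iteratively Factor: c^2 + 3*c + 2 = (c + 2)*(c + 1)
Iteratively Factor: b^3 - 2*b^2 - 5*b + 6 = (b - 3)*(b^2 + b - 2) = (b - 3)*(b - 1)*(b + 2)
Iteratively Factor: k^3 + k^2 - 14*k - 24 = (k - 4)*(k^2 + 5*k + 6) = (k - 4)*(k + 2)*(k + 3)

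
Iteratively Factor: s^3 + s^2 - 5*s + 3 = (s - 1)*(s^2 + 2*s - 3) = (s - 1)^2*(s + 3)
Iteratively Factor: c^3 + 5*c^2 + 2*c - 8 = (c + 4)*(c^2 + c - 2) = (c + 2)*(c + 4)*(c - 1)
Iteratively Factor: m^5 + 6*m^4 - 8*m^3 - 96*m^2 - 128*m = (m + 2)*(m^4 + 4*m^3 - 16*m^2 - 64*m) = m*(m + 2)*(m^3 + 4*m^2 - 16*m - 64) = m*(m + 2)*(m + 4)*(m^2 - 16) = m*(m + 2)*(m + 4)^2*(m - 4)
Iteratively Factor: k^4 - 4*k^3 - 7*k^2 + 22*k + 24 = (k + 1)*(k^3 - 5*k^2 - 2*k + 24) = (k - 4)*(k + 1)*(k^2 - k - 6) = (k - 4)*(k - 3)*(k + 1)*(k + 2)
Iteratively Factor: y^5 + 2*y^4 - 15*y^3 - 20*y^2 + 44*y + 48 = (y + 2)*(y^4 - 15*y^2 + 10*y + 24) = (y + 1)*(y + 2)*(y^3 - y^2 - 14*y + 24) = (y - 2)*(y + 1)*(y + 2)*(y^2 + y - 12) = (y - 3)*(y - 2)*(y + 1)*(y + 2)*(y + 4)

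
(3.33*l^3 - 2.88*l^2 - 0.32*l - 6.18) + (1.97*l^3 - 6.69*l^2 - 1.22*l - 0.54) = 5.3*l^3 - 9.57*l^2 - 1.54*l - 6.72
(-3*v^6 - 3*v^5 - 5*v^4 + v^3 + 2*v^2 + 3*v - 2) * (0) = 0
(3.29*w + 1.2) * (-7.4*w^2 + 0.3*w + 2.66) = -24.346*w^3 - 7.893*w^2 + 9.1114*w + 3.192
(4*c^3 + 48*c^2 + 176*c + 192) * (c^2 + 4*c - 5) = 4*c^5 + 64*c^4 + 348*c^3 + 656*c^2 - 112*c - 960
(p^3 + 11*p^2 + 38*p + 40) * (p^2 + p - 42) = p^5 + 12*p^4 + 7*p^3 - 384*p^2 - 1556*p - 1680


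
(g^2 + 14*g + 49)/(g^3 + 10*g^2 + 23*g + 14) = (g + 7)/(g^2 + 3*g + 2)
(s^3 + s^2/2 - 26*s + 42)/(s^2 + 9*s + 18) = (s^2 - 11*s/2 + 7)/(s + 3)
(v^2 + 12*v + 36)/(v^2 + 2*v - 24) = (v + 6)/(v - 4)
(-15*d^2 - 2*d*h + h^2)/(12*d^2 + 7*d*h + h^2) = (-5*d + h)/(4*d + h)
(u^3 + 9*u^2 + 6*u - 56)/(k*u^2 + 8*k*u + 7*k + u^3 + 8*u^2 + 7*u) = (u^2 + 2*u - 8)/(k*u + k + u^2 + u)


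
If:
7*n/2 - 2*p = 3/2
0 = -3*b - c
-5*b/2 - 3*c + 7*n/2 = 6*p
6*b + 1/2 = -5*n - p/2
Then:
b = -437/1283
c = 1311/1283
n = 419/1283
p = -229/1283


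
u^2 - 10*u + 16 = (u - 8)*(u - 2)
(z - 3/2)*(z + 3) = z^2 + 3*z/2 - 9/2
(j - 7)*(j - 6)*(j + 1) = j^3 - 12*j^2 + 29*j + 42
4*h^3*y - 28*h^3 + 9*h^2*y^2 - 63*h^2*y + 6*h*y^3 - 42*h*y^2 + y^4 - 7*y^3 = (h + y)^2*(4*h + y)*(y - 7)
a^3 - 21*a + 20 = (a - 4)*(a - 1)*(a + 5)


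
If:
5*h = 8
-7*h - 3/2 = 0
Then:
No Solution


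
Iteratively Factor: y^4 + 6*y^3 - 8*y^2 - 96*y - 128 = (y + 4)*(y^3 + 2*y^2 - 16*y - 32) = (y + 2)*(y + 4)*(y^2 - 16) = (y - 4)*(y + 2)*(y + 4)*(y + 4)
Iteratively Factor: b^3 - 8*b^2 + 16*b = (b - 4)*(b^2 - 4*b) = (b - 4)^2*(b)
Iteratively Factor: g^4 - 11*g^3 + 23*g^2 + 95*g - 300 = (g - 5)*(g^3 - 6*g^2 - 7*g + 60) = (g - 5)*(g - 4)*(g^2 - 2*g - 15) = (g - 5)^2*(g - 4)*(g + 3)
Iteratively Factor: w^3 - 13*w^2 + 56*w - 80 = (w - 4)*(w^2 - 9*w + 20) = (w - 4)^2*(w - 5)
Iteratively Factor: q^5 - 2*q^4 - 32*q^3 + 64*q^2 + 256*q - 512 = (q - 4)*(q^4 + 2*q^3 - 24*q^2 - 32*q + 128) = (q - 4)*(q - 2)*(q^3 + 4*q^2 - 16*q - 64) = (q - 4)*(q - 2)*(q + 4)*(q^2 - 16) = (q - 4)*(q - 2)*(q + 4)^2*(q - 4)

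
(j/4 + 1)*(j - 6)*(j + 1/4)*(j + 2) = j^4/4 + j^3/16 - 7*j^2 - 55*j/4 - 3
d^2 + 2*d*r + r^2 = (d + r)^2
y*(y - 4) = y^2 - 4*y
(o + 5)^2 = o^2 + 10*o + 25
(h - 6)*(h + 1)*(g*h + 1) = g*h^3 - 5*g*h^2 - 6*g*h + h^2 - 5*h - 6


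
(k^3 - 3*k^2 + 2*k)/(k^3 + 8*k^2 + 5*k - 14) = k*(k - 2)/(k^2 + 9*k + 14)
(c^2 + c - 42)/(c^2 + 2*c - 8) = (c^2 + c - 42)/(c^2 + 2*c - 8)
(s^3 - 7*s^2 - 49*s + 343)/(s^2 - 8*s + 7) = (s^2 - 49)/(s - 1)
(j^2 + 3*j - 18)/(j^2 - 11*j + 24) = (j + 6)/(j - 8)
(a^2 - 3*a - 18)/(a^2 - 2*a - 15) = (a - 6)/(a - 5)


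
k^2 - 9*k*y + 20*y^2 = (k - 5*y)*(k - 4*y)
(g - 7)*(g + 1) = g^2 - 6*g - 7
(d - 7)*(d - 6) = d^2 - 13*d + 42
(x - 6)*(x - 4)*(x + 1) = x^3 - 9*x^2 + 14*x + 24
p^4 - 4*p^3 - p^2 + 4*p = p*(p - 4)*(p - 1)*(p + 1)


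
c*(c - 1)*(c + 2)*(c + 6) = c^4 + 7*c^3 + 4*c^2 - 12*c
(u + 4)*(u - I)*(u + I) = u^3 + 4*u^2 + u + 4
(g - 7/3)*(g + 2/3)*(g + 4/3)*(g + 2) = g^4 + 5*g^3/3 - 40*g^2/9 - 260*g/27 - 112/27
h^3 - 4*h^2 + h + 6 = (h - 3)*(h - 2)*(h + 1)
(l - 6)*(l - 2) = l^2 - 8*l + 12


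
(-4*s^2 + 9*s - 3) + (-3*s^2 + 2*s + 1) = -7*s^2 + 11*s - 2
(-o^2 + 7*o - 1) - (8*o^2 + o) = -9*o^2 + 6*o - 1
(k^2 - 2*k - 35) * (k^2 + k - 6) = k^4 - k^3 - 43*k^2 - 23*k + 210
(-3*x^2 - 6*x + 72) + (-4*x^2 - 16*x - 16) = -7*x^2 - 22*x + 56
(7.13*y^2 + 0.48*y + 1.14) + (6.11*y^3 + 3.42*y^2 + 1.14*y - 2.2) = 6.11*y^3 + 10.55*y^2 + 1.62*y - 1.06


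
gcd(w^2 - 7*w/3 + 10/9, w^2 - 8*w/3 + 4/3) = w - 2/3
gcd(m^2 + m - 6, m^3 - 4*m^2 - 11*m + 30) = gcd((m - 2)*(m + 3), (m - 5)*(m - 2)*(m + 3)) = m^2 + m - 6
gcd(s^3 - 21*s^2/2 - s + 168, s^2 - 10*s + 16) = s - 8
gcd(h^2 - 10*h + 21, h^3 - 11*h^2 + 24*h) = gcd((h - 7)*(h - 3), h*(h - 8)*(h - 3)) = h - 3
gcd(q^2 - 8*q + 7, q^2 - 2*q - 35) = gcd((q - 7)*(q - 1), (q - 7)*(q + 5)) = q - 7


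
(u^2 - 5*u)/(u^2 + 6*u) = (u - 5)/(u + 6)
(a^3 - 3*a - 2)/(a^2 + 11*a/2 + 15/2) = 2*(a^3 - 3*a - 2)/(2*a^2 + 11*a + 15)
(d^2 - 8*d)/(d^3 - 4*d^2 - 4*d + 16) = d*(d - 8)/(d^3 - 4*d^2 - 4*d + 16)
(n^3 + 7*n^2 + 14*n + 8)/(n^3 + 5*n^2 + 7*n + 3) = (n^2 + 6*n + 8)/(n^2 + 4*n + 3)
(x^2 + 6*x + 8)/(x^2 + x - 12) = (x + 2)/(x - 3)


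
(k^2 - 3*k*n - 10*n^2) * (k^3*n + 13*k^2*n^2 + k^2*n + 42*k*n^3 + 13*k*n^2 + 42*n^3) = k^5*n + 10*k^4*n^2 + k^4*n - 7*k^3*n^3 + 10*k^3*n^2 - 256*k^2*n^4 - 7*k^2*n^3 - 420*k*n^5 - 256*k*n^4 - 420*n^5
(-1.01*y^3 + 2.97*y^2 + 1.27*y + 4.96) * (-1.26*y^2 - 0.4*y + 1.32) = 1.2726*y^5 - 3.3382*y^4 - 4.1214*y^3 - 2.8372*y^2 - 0.3076*y + 6.5472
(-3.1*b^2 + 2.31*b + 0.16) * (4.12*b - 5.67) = -12.772*b^3 + 27.0942*b^2 - 12.4385*b - 0.9072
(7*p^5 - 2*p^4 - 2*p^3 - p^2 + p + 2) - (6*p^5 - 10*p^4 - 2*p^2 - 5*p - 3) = p^5 + 8*p^4 - 2*p^3 + p^2 + 6*p + 5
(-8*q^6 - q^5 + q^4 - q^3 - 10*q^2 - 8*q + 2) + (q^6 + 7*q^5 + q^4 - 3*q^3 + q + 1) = -7*q^6 + 6*q^5 + 2*q^4 - 4*q^3 - 10*q^2 - 7*q + 3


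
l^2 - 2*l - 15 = (l - 5)*(l + 3)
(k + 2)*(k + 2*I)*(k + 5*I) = k^3 + 2*k^2 + 7*I*k^2 - 10*k + 14*I*k - 20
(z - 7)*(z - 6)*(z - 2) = z^3 - 15*z^2 + 68*z - 84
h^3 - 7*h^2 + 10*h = h*(h - 5)*(h - 2)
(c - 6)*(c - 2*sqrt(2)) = c^2 - 6*c - 2*sqrt(2)*c + 12*sqrt(2)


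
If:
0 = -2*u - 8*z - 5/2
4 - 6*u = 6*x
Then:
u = -4*z - 5/4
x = 4*z + 23/12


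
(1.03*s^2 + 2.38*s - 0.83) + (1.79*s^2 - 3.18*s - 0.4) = 2.82*s^2 - 0.8*s - 1.23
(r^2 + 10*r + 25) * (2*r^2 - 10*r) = 2*r^4 + 10*r^3 - 50*r^2 - 250*r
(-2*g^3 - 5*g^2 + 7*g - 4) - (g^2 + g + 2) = -2*g^3 - 6*g^2 + 6*g - 6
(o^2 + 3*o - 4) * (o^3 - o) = o^5 + 3*o^4 - 5*o^3 - 3*o^2 + 4*o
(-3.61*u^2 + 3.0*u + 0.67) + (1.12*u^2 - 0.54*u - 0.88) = -2.49*u^2 + 2.46*u - 0.21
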